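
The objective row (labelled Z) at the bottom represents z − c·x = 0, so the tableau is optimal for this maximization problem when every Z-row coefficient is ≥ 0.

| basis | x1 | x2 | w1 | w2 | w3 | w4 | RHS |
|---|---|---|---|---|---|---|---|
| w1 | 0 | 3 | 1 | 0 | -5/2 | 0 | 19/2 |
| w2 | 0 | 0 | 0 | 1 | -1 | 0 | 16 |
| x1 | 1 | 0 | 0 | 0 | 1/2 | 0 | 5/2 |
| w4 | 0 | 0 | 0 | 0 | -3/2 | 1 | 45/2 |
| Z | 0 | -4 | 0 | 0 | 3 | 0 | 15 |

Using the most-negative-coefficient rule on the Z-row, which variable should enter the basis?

Negative Z-row entries: x2: -4.
The most negative is -4 in column x2, so x2 enters.

x2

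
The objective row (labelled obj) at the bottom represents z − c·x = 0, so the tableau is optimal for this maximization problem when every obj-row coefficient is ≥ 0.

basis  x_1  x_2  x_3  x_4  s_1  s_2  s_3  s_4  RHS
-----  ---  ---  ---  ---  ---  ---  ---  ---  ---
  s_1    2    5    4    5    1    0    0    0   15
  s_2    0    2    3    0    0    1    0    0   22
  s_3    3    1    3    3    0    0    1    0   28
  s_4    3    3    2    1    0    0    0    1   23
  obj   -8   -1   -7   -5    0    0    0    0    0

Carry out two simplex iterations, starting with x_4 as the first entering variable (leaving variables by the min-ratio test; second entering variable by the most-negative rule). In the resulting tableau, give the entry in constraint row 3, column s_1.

-3/2

Ratio test on column x_4 — row 1: 15/5 = 3; row 2: entry 0 ≤ 0; row 3: 28/3 = 28/3; row 4: 23/1 = 23. Minimum is 3 at row 1 (s_1 leaves); pivot element 5.
Divide row 1 by 5; eliminate column x_4 from the other rows.
Second iteration: most negative obj-row entry is -6 in column x_1, so x_1 enters.
Ratio test on column x_1 — row 1: 3/(2/5) = 15/2; row 2: entry 0 ≤ 0; row 3: 19/(9/5) = 95/9; row 4: 20/(13/5) = 100/13. Minimum is 15/2 at row 1 (x_4 leaves); pivot element 2/5.
Divide row 1 by 2/5; eliminate column x_1 from the other rows.
After both pivots, the entry at constraint row 3, column s_1 is -3/2.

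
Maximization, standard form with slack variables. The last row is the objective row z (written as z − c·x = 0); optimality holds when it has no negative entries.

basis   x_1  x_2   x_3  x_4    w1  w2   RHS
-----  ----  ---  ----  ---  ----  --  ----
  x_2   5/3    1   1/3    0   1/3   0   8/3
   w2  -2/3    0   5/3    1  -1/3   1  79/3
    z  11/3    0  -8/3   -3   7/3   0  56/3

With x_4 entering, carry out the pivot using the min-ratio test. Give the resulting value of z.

Ratio test on column x_4 — row 1: entry 0 ≤ 0; row 2: (79/3)/1 = 79/3. Minimum is 79/3 at row 2 (w2 leaves); pivot element 1.
Pivot on row 2; the z-row RHS becomes 56/3 − (-3)·(79/3) = 293/3.

293/3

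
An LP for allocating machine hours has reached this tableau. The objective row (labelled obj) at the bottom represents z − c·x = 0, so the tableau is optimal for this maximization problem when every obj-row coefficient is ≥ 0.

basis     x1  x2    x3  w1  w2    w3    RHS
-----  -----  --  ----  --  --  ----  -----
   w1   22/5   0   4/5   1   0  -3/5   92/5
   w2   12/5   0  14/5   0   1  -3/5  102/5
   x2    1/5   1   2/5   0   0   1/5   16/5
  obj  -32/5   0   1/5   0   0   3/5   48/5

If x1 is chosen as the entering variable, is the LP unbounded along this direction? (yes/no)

no

Column x1 has positive entries in row(s) 1, 2, 3, so the ratio test bounds it — not unbounded.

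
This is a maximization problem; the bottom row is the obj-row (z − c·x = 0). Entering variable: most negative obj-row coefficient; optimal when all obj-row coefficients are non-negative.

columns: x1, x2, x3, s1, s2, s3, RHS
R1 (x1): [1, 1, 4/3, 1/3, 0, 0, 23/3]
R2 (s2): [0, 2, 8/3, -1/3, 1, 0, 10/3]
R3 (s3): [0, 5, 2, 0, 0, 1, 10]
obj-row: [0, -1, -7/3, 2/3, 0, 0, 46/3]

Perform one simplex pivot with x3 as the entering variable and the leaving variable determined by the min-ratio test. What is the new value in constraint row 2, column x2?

3/4

Ratio test on column x3 — row 1: (23/3)/(4/3) = 23/4; row 2: (10/3)/(8/3) = 5/4; row 3: 10/2 = 5. Minimum is 5/4 at row 2 (s2 leaves); pivot element 8/3.
Divide row 2 by 8/3; eliminate column x3 from the other rows.
In the new row 2, the x2 entry is the old entry divided by the pivot: 2/(8/3) = 3/4.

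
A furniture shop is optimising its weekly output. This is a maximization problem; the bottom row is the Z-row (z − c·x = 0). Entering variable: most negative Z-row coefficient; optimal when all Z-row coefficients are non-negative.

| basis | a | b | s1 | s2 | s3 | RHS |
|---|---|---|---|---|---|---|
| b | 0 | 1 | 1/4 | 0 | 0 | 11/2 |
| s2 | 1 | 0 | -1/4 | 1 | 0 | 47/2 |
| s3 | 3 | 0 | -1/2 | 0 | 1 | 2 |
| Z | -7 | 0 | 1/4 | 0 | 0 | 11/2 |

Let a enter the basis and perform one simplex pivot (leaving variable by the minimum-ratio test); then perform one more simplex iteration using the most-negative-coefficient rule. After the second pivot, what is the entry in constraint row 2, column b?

Ratio test on column a — row 1: entry 0 ≤ 0; row 2: (47/2)/1 = 47/2; row 3: 2/3 = 2/3. Minimum is 2/3 at row 3 (s3 leaves); pivot element 3.
Divide row 3 by 3; eliminate column a from the other rows.
Second iteration: most negative Z-row entry is -11/12 in column s1, so s1 enters.
Ratio test on column s1 — row 1: (11/2)/(1/4) = 22; row 2: entry -1/12 ≤ 0; row 3: entry -1/6 ≤ 0. Minimum is 22 at row 1 (b leaves); pivot element 1/4.
Divide row 1 by 1/4; eliminate column s1 from the other rows.
After both pivots, the entry at constraint row 2, column b is 1/3.

1/3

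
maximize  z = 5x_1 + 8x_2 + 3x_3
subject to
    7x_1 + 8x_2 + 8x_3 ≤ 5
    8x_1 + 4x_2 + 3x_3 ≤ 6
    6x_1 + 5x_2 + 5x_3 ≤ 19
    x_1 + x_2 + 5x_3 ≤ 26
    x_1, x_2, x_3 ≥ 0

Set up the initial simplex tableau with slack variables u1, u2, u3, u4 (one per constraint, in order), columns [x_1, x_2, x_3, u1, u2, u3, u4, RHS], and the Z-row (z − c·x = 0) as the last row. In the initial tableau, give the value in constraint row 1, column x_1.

7

Constraint 1 has coefficient 7 on x_1.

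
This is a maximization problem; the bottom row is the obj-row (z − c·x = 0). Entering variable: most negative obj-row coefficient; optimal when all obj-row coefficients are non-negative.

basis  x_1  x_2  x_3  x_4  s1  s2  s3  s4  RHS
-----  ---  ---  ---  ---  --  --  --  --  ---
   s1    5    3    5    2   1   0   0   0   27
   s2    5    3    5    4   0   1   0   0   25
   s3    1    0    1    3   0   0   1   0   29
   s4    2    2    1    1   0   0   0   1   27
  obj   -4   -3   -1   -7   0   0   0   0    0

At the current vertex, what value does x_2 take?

0

x_2 is not in the basis, so in the current basic feasible solution x_2 = 0.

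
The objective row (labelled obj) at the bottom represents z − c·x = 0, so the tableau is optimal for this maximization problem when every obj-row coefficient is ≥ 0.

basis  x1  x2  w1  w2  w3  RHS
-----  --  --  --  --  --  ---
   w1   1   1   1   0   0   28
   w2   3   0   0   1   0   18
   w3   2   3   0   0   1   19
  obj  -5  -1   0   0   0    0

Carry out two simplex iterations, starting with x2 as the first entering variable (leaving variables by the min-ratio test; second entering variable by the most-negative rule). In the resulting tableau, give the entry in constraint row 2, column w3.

Ratio test on column x2 — row 1: 28/1 = 28; row 2: entry 0 ≤ 0; row 3: 19/3 = 19/3. Minimum is 19/3 at row 3 (w3 leaves); pivot element 3.
Divide row 3 by 3; eliminate column x2 from the other rows.
Second iteration: most negative obj-row entry is -13/3 in column x1, so x1 enters.
Ratio test on column x1 — row 1: (65/3)/(1/3) = 65; row 2: 18/3 = 6; row 3: (19/3)/(2/3) = 19/2. Minimum is 6 at row 2 (w2 leaves); pivot element 3.
Divide row 2 by 3; eliminate column x1 from the other rows.
After both pivots, the entry at constraint row 2, column w3 is 0.

0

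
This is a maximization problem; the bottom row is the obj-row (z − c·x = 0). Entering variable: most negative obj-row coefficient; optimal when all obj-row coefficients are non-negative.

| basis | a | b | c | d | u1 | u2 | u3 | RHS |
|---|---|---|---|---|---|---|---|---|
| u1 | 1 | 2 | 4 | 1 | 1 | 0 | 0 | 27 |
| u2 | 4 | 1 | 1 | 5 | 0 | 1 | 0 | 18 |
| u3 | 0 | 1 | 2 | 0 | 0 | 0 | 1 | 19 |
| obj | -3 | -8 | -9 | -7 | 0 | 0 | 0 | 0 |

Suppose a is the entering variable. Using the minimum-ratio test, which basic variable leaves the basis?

u2

Column a entries and ratios — u1: 27/1 = 27; u2: 18/4 = 9/2; u3: 0 ≤ 0, skip.
Smallest ratio is 9/2 in the row of u2, so u2 leaves.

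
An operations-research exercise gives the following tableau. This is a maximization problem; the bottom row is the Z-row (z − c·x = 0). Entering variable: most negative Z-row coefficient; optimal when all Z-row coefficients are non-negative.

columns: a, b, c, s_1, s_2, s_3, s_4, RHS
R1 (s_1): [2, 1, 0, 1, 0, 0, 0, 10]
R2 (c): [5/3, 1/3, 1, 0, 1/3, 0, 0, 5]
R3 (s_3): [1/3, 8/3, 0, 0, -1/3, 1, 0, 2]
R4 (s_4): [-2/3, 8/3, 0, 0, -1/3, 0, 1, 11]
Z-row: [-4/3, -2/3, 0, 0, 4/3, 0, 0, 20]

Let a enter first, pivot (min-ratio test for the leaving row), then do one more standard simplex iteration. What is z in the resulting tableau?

314/13

Ratio test on column a — row 1: 10/2 = 5; row 2: 5/(5/3) = 3; row 3: 2/(1/3) = 6; row 4: entry -2/3 ≤ 0. Minimum is 3 at row 2 (c leaves); pivot element 5/3.
Pivot on row 2; the Z-row RHS becomes 20 − (-4/3)·3 = 24.
Next entering variable (most negative Z-row entry -2/5): b.
Ratio test on column b — row 1: 4/(3/5) = 20/3; row 2: 3/(1/5) = 15; row 3: 1/(13/5) = 5/13; row 4: 13/(14/5) = 65/14. Minimum is 5/13 at row 3 (s_3 leaves); pivot element 13/5.
After the second pivot the Z-row RHS is 24 − (-2/5)·(5/13) = 314/13.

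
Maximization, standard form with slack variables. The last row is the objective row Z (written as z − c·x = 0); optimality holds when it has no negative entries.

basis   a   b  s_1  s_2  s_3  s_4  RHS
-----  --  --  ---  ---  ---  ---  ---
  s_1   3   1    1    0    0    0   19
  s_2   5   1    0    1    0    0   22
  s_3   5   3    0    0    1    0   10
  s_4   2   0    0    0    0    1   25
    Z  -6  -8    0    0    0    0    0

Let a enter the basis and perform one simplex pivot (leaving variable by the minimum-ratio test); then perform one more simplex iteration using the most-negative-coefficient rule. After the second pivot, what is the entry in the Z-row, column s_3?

Ratio test on column a — row 1: 19/3 = 19/3; row 2: 22/5 = 22/5; row 3: 10/5 = 2; row 4: 25/2 = 25/2. Minimum is 2 at row 3 (s_3 leaves); pivot element 5.
Divide row 3 by 5; eliminate column a from the other rows.
Second iteration: most negative Z-row entry is -22/5 in column b, so b enters.
Ratio test on column b — row 1: entry -4/5 ≤ 0; row 2: entry -2 ≤ 0; row 3: 2/(3/5) = 10/3; row 4: entry -6/5 ≤ 0. Minimum is 10/3 at row 3 (a leaves); pivot element 3/5.
Divide row 3 by 3/5; eliminate column b from the other rows.
After both pivots, the entry at the Z-row, column s_3 is 8/3.

8/3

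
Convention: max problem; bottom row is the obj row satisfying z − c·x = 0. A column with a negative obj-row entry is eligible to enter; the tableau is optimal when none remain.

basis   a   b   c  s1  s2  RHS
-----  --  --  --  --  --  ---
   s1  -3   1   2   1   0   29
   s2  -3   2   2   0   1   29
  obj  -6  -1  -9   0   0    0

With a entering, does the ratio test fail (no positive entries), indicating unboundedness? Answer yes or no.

yes

Every constraint-row entry in column a is ≤ 0, so increasing a is unbounded.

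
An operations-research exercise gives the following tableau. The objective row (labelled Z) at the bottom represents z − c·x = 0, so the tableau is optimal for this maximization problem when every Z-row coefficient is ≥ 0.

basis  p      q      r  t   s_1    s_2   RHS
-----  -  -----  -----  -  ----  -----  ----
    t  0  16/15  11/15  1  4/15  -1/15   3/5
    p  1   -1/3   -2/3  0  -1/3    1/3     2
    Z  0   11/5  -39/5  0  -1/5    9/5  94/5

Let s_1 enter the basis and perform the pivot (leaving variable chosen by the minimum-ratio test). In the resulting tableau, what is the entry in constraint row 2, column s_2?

Ratio test on column s_1 — row 1: (3/5)/(4/15) = 9/4; row 2: entry -1/3 ≤ 0. Minimum is 9/4 at row 1 (t leaves); pivot element 4/15.
Divide row 1 by 4/15; eliminate column s_1 from the other rows.
Row 2 update in column s_2: 1/3 − (-1/3)·(-1/4) = 1/4.

1/4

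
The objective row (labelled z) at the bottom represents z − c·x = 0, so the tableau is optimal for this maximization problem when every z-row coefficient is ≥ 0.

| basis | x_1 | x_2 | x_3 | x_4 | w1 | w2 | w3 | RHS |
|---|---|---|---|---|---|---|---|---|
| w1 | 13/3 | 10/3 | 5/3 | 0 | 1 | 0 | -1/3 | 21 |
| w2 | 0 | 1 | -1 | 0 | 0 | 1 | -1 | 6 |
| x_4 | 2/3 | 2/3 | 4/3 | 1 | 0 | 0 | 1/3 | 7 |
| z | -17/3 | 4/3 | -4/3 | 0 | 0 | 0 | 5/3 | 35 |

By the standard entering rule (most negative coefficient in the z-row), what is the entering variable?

Negative z-row entries: x_1: -17/3, x_3: -4/3.
The most negative is -17/3 in column x_1, so x_1 enters.

x_1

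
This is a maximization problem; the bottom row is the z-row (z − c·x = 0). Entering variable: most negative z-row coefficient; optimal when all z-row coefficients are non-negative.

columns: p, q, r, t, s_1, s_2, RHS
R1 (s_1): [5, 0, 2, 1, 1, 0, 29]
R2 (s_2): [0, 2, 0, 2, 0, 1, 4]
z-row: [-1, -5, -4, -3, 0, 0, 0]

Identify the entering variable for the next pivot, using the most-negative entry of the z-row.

q

Negative z-row entries: p: -1, q: -5, r: -4, t: -3.
The most negative is -5 in column q, so q enters.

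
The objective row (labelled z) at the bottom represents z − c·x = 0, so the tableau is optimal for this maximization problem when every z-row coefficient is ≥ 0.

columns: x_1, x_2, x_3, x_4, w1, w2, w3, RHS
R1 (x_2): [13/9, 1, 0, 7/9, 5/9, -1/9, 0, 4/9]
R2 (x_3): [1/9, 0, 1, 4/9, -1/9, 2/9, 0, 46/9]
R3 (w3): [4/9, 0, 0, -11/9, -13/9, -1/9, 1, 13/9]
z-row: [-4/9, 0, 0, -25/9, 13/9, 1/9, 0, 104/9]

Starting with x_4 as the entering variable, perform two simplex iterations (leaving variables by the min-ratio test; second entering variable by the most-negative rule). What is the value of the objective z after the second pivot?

18

Ratio test on column x_4 — row 1: (4/9)/(7/9) = 4/7; row 2: (46/9)/(4/9) = 23/2; row 3: entry -11/9 ≤ 0. Minimum is 4/7 at row 1 (x_2 leaves); pivot element 7/9.
Pivot on row 1; the z-row RHS becomes 104/9 − (-25/9)·(4/7) = 92/7.
Next entering variable (most negative z-row entry -2/7): w2.
Ratio test on column w2 — row 1: entry -1/7 ≤ 0; row 2: (34/7)/(2/7) = 17; row 3: entry -2/7 ≤ 0. Minimum is 17 at row 2 (x_3 leaves); pivot element 2/7.
After the second pivot the z-row RHS is 92/7 − (-2/7)·17 = 18.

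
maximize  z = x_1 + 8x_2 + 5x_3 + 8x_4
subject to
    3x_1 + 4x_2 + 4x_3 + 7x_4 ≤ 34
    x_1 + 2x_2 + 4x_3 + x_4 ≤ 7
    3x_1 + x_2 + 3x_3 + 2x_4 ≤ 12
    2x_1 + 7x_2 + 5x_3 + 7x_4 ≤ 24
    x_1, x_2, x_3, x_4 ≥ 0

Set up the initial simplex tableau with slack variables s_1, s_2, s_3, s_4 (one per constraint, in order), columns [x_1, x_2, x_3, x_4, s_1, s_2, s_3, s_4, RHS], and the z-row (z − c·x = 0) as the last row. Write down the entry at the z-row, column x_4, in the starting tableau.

The z-row carries the negated objective coefficients: the x_4 entry is -8.

-8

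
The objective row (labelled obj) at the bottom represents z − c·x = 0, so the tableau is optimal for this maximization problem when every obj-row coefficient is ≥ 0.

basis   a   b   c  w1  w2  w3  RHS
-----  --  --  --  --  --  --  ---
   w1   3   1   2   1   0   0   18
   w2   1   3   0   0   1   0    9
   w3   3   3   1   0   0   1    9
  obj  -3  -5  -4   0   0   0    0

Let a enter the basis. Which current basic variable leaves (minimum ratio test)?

w3

Column a entries and ratios — w1: 18/3 = 6; w2: 9/1 = 9; w3: 9/3 = 3.
Smallest ratio is 3 in the row of w3, so w3 leaves.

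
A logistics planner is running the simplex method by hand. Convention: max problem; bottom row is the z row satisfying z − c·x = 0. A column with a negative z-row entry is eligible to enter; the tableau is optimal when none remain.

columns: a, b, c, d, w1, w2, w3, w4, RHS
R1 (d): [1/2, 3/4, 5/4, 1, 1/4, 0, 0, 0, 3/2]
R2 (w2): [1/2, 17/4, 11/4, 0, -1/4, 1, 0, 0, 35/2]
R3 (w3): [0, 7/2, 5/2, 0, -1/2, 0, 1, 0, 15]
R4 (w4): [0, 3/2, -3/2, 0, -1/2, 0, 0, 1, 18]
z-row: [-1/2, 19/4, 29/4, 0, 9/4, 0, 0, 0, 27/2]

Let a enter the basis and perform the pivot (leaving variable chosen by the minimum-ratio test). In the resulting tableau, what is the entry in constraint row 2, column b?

Ratio test on column a — row 1: (3/2)/(1/2) = 3; row 2: (35/2)/(1/2) = 35; row 3: entry 0 ≤ 0; row 4: entry 0 ≤ 0. Minimum is 3 at row 1 (d leaves); pivot element 1/2.
Divide row 1 by 1/2; eliminate column a from the other rows.
Row 2 update in column b: 17/4 − (1/2)·(3/2) = 7/2.

7/2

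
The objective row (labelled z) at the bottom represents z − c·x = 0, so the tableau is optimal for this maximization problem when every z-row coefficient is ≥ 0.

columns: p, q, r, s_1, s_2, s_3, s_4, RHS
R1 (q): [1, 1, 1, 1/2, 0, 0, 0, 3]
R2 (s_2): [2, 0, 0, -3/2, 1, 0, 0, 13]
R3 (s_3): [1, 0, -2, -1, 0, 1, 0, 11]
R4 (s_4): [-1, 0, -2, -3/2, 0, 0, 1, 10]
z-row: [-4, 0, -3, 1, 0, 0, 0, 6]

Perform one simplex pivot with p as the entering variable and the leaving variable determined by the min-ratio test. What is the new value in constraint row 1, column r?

Ratio test on column p — row 1: 3/1 = 3; row 2: 13/2 = 13/2; row 3: 11/1 = 11; row 4: entry -1 ≤ 0. Minimum is 3 at row 1 (q leaves); pivot element 1.
Divide row 1 by 1; eliminate column p from the other rows.
In the new row 1, the r entry is the old entry divided by the pivot: 1/1 = 1.

1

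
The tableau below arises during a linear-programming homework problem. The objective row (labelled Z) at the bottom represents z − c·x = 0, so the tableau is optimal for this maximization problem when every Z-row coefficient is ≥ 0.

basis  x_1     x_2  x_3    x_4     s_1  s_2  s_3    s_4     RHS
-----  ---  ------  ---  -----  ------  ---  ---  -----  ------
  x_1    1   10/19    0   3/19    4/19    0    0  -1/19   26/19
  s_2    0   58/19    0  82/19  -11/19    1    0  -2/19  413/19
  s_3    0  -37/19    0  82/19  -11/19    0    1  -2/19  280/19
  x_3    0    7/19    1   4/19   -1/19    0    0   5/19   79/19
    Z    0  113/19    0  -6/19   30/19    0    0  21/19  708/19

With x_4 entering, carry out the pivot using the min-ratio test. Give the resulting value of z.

1572/41

Ratio test on column x_4 — row 1: (26/19)/(3/19) = 26/3; row 2: (413/19)/(82/19) = 413/82; row 3: (280/19)/(82/19) = 140/41; row 4: (79/19)/(4/19) = 79/4. Minimum is 140/41 at row 3 (s_3 leaves); pivot element 82/19.
Pivot on row 3; the Z-row RHS becomes 708/19 − (-6/19)·(140/41) = 1572/41.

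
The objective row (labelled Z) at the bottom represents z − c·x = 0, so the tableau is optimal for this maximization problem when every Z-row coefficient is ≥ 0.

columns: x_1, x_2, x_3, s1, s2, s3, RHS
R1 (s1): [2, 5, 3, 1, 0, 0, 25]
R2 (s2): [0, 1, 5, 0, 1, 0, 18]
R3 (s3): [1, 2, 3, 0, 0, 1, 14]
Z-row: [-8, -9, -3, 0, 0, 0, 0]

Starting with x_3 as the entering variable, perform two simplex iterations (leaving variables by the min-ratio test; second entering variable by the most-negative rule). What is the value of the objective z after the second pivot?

Ratio test on column x_3 — row 1: 25/3 = 25/3; row 2: 18/5 = 18/5; row 3: 14/3 = 14/3. Minimum is 18/5 at row 2 (s2 leaves); pivot element 5.
Pivot on row 2; the Z-row RHS becomes 0 − (-3)·(18/5) = 54/5.
Next entering variable (most negative Z-row entry -42/5): x_2.
Ratio test on column x_2 — row 1: (71/5)/(22/5) = 71/22; row 2: (18/5)/(1/5) = 18; row 3: (16/5)/(7/5) = 16/7. Minimum is 16/7 at row 3 (s3 leaves); pivot element 7/5.
After the second pivot the Z-row RHS is 54/5 − (-42/5)·(16/7) = 30.

30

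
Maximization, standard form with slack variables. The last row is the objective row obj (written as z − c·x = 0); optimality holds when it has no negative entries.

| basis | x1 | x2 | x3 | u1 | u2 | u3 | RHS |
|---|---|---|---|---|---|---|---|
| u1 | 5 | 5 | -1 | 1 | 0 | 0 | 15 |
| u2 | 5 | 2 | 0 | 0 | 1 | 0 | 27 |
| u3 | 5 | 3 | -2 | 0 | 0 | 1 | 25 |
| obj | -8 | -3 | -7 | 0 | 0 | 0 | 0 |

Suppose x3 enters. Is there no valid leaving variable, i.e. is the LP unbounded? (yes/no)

Every constraint-row entry in column x3 is ≤ 0, so increasing x3 is unbounded.

yes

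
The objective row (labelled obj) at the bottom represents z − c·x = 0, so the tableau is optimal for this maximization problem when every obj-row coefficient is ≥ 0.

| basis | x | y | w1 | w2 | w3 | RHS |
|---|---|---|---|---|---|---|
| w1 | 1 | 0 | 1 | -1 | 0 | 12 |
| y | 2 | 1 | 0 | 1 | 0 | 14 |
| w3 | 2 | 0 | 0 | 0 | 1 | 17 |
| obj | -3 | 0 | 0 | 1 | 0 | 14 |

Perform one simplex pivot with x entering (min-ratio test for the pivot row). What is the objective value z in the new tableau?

Ratio test on column x — row 1: 12/1 = 12; row 2: 14/2 = 7; row 3: 17/2 = 17/2. Minimum is 7 at row 2 (y leaves); pivot element 2.
Pivot on row 2; the obj-row RHS becomes 14 − (-3)·7 = 35.

35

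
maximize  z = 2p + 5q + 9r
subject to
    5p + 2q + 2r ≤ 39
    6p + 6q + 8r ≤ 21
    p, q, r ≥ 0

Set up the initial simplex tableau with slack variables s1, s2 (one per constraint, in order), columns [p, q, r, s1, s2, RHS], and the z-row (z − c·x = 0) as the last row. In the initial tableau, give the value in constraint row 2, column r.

8

Constraint 2 has coefficient 8 on r.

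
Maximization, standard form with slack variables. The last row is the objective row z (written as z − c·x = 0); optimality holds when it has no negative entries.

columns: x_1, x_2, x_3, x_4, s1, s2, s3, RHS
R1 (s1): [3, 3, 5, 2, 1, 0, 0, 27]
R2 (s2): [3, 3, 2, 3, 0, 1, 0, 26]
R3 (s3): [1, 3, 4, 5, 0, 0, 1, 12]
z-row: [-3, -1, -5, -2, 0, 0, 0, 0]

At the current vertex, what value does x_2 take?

x_2 is not in the basis, so in the current basic feasible solution x_2 = 0.

0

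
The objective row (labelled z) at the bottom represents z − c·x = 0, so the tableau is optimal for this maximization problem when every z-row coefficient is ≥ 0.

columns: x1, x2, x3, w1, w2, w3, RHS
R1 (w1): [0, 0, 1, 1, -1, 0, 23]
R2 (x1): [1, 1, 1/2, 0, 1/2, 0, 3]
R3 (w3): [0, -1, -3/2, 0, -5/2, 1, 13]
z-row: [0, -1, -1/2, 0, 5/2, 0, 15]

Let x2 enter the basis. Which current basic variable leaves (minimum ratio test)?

Column x2 entries and ratios — w1: 0 ≤ 0, skip; x1: 3/1 = 3; w3: -1 ≤ 0, skip.
Smallest ratio is 3 in the row of x1, so x1 leaves.

x1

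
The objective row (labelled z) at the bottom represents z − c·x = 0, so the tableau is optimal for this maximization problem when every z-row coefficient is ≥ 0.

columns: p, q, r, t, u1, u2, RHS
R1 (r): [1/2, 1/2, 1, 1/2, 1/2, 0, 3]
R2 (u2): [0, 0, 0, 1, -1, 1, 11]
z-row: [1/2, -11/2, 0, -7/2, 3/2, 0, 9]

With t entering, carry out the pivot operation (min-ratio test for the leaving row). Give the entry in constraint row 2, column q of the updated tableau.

Ratio test on column t — row 1: 3/(1/2) = 6; row 2: 11/1 = 11. Minimum is 6 at row 1 (r leaves); pivot element 1/2.
Divide row 1 by 1/2; eliminate column t from the other rows.
Row 2 update in column q: 0 − 1·1 = -1.

-1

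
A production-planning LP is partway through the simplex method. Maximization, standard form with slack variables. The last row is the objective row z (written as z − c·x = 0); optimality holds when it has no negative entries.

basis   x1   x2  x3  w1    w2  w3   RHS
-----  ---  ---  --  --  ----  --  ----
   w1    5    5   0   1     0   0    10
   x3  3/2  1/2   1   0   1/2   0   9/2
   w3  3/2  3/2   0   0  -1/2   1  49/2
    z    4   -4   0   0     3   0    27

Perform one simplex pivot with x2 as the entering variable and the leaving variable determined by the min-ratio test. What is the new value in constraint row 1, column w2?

Ratio test on column x2 — row 1: 10/5 = 2; row 2: (9/2)/(1/2) = 9; row 3: (49/2)/(3/2) = 49/3. Minimum is 2 at row 1 (w1 leaves); pivot element 5.
Divide row 1 by 5; eliminate column x2 from the other rows.
In the new row 1, the w2 entry is the old entry divided by the pivot: 0/5 = 0.

0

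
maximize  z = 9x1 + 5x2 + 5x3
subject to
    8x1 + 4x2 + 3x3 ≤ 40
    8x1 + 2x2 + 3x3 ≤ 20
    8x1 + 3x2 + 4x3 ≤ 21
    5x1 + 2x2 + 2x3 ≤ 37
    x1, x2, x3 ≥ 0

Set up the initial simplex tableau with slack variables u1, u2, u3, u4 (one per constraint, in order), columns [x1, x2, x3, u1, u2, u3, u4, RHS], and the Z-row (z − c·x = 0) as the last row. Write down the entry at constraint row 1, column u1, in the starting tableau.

1

Slack u1 belongs to constraint 1; its column is the unit vector e_1, so the entry in row 1 is 1.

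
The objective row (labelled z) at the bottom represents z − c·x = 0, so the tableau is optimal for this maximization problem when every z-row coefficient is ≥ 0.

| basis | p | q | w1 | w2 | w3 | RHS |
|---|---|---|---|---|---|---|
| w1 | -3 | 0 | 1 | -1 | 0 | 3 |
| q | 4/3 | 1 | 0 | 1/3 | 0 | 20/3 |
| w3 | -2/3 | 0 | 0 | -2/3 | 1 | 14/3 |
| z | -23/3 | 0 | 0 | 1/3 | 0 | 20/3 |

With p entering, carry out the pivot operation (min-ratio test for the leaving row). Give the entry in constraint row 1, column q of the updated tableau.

9/4

Ratio test on column p — row 1: entry -3 ≤ 0; row 2: (20/3)/(4/3) = 5; row 3: entry -2/3 ≤ 0. Minimum is 5 at row 2 (q leaves); pivot element 4/3.
Divide row 2 by 4/3; eliminate column p from the other rows.
Row 1 update in column q: 0 − (-3)·(3/4) = 9/4.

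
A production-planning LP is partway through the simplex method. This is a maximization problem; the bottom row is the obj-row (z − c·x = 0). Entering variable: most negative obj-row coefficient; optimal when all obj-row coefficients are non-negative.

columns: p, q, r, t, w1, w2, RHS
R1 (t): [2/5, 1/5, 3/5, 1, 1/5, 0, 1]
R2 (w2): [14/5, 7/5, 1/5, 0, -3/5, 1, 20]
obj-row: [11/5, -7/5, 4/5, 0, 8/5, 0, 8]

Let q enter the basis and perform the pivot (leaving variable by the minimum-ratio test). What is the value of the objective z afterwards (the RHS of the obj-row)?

15

Ratio test on column q — row 1: 1/(1/5) = 5; row 2: 20/(7/5) = 100/7. Minimum is 5 at row 1 (t leaves); pivot element 1/5.
Pivot on row 1; the obj-row RHS becomes 8 − (-7/5)·5 = 15.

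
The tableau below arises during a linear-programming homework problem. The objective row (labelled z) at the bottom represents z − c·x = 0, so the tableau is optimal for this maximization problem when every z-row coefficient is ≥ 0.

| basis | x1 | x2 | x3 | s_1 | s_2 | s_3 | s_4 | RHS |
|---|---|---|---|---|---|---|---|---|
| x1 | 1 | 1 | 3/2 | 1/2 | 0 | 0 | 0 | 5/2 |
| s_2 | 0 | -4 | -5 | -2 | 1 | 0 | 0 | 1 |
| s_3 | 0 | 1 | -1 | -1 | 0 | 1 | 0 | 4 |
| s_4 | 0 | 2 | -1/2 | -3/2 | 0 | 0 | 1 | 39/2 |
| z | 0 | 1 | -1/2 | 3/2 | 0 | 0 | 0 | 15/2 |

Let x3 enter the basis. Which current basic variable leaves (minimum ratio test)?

x1

Column x3 entries and ratios — x1: (5/2)/(3/2) = 5/3; s_2: -5 ≤ 0, skip; s_3: -1 ≤ 0, skip; s_4: -1/2 ≤ 0, skip.
Smallest ratio is 5/3 in the row of x1, so x1 leaves.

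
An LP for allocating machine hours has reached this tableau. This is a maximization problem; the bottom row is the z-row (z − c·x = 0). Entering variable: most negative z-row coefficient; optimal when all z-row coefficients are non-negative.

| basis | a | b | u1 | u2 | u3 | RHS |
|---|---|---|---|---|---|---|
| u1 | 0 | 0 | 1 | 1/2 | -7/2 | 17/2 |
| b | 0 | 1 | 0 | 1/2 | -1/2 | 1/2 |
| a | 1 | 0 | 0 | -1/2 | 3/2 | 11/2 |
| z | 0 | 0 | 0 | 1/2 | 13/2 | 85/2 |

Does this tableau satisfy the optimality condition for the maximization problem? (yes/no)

Every z-row coefficient is ≥ 0, so the tableau is optimal.

yes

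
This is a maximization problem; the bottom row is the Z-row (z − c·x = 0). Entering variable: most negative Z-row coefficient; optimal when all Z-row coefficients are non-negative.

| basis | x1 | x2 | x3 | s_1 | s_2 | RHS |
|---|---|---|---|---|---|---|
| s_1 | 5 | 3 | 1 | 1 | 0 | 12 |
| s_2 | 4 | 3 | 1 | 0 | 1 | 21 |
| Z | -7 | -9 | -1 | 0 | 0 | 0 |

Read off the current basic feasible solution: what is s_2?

s_2 is basic (row 2); its value is the RHS of that row, 21.

21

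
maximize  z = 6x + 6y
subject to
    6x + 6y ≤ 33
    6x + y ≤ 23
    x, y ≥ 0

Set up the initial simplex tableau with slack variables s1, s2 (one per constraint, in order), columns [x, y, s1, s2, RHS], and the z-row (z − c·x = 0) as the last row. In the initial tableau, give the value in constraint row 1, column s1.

Slack s1 belongs to constraint 1; its column is the unit vector e_1, so the entry in row 1 is 1.

1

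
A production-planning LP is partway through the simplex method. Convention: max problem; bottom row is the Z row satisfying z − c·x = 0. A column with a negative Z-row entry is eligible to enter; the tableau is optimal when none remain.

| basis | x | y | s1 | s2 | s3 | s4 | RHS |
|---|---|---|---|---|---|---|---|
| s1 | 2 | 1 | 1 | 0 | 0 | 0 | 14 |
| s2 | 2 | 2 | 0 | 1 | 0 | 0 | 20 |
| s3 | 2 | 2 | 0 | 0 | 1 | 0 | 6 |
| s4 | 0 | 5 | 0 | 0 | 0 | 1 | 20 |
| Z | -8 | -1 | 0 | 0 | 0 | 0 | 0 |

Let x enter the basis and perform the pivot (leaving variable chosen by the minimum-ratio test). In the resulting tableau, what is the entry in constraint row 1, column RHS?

8

Ratio test on column x — row 1: 14/2 = 7; row 2: 20/2 = 10; row 3: 6/2 = 3; row 4: entry 0 ≤ 0. Minimum is 3 at row 3 (s3 leaves); pivot element 2.
Divide row 3 by 2; eliminate column x from the other rows.
Row 1 update in column RHS: 14 − 2·3 = 8.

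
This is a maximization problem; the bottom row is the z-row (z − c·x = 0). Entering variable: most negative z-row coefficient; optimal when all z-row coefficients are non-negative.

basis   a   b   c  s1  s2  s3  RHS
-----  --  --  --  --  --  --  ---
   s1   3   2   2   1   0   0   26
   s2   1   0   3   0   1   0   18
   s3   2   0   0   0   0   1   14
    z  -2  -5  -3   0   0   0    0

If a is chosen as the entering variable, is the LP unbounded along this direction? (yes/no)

Column a has positive entries in row(s) 1, 2, 3, so the ratio test bounds it — not unbounded.

no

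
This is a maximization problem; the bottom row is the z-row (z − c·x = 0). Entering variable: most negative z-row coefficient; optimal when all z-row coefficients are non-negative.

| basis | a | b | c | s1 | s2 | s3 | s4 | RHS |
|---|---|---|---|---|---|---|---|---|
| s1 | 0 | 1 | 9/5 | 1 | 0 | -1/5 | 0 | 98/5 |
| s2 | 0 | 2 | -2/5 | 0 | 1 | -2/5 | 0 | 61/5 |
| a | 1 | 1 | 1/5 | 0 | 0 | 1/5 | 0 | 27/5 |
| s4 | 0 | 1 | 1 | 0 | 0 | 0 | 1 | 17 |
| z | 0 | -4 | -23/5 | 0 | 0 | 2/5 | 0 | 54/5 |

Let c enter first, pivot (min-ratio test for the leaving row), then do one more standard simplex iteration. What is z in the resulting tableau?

Ratio test on column c — row 1: (98/5)/(9/5) = 98/9; row 2: entry -2/5 ≤ 0; row 3: (27/5)/(1/5) = 27; row 4: 17/1 = 17. Minimum is 98/9 at row 1 (s1 leaves); pivot element 9/5.
Pivot on row 1; the z-row RHS becomes 54/5 − (-23/5)·(98/9) = 548/9.
Next entering variable (most negative z-row entry -13/9): b.
Ratio test on column b — row 1: (98/9)/(5/9) = 98/5; row 2: (149/9)/(20/9) = 149/20; row 3: (29/9)/(8/9) = 29/8; row 4: (55/9)/(4/9) = 55/4. Minimum is 29/8 at row 3 (a leaves); pivot element 8/9.
After the second pivot the z-row RHS is 548/9 − (-13/9)·(29/8) = 529/8.

529/8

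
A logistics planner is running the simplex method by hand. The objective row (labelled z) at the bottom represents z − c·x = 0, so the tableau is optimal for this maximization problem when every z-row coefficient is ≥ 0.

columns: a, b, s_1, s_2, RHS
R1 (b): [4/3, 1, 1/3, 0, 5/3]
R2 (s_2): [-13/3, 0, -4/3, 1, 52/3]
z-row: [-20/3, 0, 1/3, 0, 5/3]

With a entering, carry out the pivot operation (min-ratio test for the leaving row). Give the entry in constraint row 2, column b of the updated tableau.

Ratio test on column a — row 1: (5/3)/(4/3) = 5/4; row 2: entry -13/3 ≤ 0. Minimum is 5/4 at row 1 (b leaves); pivot element 4/3.
Divide row 1 by 4/3; eliminate column a from the other rows.
Row 2 update in column b: 0 − (-13/3)·(3/4) = 13/4.

13/4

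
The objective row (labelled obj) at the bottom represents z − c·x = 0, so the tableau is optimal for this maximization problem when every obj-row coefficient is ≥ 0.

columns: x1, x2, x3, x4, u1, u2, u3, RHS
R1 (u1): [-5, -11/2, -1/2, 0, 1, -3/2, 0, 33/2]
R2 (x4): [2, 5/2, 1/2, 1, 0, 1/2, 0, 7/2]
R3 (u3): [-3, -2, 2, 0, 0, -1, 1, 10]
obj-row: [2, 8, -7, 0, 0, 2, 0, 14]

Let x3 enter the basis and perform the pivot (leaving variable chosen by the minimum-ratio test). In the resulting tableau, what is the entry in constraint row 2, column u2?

3/4

Ratio test on column x3 — row 1: entry -1/2 ≤ 0; row 2: (7/2)/(1/2) = 7; row 3: 10/2 = 5. Minimum is 5 at row 3 (u3 leaves); pivot element 2.
Divide row 3 by 2; eliminate column x3 from the other rows.
Row 2 update in column u2: 1/2 − (1/2)·(-1/2) = 3/4.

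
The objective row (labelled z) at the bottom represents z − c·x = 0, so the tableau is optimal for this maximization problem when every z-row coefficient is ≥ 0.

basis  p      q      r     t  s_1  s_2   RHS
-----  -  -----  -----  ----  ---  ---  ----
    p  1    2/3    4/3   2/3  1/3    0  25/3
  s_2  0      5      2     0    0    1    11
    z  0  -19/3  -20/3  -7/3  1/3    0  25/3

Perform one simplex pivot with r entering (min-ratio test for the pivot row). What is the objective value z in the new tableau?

45

Ratio test on column r — row 1: (25/3)/(4/3) = 25/4; row 2: 11/2 = 11/2. Minimum is 11/2 at row 2 (s_2 leaves); pivot element 2.
Pivot on row 2; the z-row RHS becomes 25/3 − (-20/3)·(11/2) = 45.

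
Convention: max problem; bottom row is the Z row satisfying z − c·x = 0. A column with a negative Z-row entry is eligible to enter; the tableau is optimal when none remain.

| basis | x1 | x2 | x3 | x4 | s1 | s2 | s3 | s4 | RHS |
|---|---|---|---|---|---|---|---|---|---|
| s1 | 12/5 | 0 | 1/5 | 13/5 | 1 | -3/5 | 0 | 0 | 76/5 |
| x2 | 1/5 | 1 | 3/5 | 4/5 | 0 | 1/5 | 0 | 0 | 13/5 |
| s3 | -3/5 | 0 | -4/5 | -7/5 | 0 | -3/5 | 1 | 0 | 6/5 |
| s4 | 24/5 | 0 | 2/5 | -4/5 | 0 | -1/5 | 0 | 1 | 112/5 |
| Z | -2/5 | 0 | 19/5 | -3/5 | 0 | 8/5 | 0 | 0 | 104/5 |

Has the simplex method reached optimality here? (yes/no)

no

The Z-row has a negative entry -3/5 in column x4, so it is not optimal.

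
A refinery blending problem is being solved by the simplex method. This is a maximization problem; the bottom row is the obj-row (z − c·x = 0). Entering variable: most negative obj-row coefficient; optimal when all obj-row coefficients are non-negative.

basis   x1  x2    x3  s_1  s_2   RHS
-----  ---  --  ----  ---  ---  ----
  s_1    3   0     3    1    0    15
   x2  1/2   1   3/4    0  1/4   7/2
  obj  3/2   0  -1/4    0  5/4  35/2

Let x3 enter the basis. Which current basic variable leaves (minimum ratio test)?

x2

Column x3 entries and ratios — s_1: 15/3 = 5; x2: (7/2)/(3/4) = 14/3.
Smallest ratio is 14/3 in the row of x2, so x2 leaves.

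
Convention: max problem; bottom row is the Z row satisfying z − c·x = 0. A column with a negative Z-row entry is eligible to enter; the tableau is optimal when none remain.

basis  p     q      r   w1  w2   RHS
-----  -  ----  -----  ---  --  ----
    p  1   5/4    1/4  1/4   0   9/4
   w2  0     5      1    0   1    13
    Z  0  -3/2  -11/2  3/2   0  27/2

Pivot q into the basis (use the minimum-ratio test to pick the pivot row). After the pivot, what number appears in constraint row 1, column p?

4/5

Ratio test on column q — row 1: (9/4)/(5/4) = 9/5; row 2: 13/5 = 13/5. Minimum is 9/5 at row 1 (p leaves); pivot element 5/4.
Divide row 1 by 5/4; eliminate column q from the other rows.
In the new row 1, the p entry is the old entry divided by the pivot: 1/(5/4) = 4/5.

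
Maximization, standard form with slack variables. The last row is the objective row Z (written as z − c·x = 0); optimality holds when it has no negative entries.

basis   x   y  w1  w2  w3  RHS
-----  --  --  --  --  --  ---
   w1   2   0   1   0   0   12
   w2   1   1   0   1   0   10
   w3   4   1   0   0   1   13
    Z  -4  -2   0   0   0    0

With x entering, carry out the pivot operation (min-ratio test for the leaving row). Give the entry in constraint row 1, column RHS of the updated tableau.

11/2

Ratio test on column x — row 1: 12/2 = 6; row 2: 10/1 = 10; row 3: 13/4 = 13/4. Minimum is 13/4 at row 3 (w3 leaves); pivot element 4.
Divide row 3 by 4; eliminate column x from the other rows.
Row 1 update in column RHS: 12 − 2·(13/4) = 11/2.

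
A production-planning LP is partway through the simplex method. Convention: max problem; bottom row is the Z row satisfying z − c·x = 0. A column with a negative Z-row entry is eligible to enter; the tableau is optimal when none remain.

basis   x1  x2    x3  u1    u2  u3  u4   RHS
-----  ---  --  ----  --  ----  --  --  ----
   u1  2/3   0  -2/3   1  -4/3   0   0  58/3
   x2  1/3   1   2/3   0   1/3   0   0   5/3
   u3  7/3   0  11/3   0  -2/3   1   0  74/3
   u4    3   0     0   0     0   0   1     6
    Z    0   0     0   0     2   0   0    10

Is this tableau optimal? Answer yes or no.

Every Z-row coefficient is ≥ 0, so the tableau is optimal.

yes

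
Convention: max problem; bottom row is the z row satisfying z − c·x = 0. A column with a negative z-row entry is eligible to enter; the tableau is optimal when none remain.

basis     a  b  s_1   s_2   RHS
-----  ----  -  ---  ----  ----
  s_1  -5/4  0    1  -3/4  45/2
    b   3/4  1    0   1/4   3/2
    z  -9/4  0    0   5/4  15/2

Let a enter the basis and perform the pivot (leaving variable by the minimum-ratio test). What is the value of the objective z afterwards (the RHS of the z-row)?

12

Ratio test on column a — row 1: entry -5/4 ≤ 0; row 2: (3/2)/(3/4) = 2. Minimum is 2 at row 2 (b leaves); pivot element 3/4.
Pivot on row 2; the z-row RHS becomes 15/2 − (-9/4)·2 = 12.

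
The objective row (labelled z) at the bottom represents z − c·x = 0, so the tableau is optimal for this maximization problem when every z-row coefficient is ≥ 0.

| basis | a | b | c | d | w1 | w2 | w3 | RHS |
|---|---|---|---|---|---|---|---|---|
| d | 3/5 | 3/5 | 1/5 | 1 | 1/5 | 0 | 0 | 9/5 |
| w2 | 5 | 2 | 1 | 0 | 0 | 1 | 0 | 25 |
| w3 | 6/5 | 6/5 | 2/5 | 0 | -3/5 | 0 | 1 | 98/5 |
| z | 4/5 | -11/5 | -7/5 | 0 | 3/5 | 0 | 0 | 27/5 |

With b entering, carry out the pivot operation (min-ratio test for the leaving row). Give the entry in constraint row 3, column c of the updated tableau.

Ratio test on column b — row 1: (9/5)/(3/5) = 3; row 2: 25/2 = 25/2; row 3: (98/5)/(6/5) = 49/3. Minimum is 3 at row 1 (d leaves); pivot element 3/5.
Divide row 1 by 3/5; eliminate column b from the other rows.
Row 3 update in column c: 2/5 − (6/5)·(1/3) = 0.

0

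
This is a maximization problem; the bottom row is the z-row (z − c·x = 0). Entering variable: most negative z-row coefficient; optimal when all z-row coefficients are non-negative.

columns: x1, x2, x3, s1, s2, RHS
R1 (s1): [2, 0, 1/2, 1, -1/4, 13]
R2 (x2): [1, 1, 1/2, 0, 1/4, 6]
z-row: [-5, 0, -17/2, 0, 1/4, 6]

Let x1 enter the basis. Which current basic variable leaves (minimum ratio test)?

x2

Column x1 entries and ratios — s1: 13/2 = 13/2; x2: 6/1 = 6.
Smallest ratio is 6 in the row of x2, so x2 leaves.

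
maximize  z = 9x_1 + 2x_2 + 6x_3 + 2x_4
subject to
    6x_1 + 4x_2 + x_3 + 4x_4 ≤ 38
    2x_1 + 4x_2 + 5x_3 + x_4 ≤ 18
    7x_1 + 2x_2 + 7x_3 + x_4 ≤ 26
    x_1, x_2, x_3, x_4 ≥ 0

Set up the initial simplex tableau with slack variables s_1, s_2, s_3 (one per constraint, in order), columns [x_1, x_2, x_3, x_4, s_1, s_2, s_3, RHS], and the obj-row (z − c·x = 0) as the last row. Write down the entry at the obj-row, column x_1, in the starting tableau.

The obj-row carries the negated objective coefficients: the x_1 entry is -9.

-9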